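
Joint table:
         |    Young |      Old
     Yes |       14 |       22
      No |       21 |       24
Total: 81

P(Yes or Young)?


P(Yes∨Young) = P(Yes) + P(Young) - P(Yes∧Young)
= (36 + 35 - 14)/81 = 57/81 = 19/27

P = 19/27 ≈ 70.37%


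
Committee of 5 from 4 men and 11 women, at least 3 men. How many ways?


Count by #men:
  3M,2W: C(4,3)×C(11,2)=220
  4M,1W: C(4,4)×C(11,1)=11
Total = 231

231


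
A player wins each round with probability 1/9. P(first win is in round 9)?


Geometric: P(X=9) = (1-p)^(k-1)×p = (8/9)^8×1/9 = 16777216/387420489

P(X=9) = 16777216/387420489 ≈ 4.33%


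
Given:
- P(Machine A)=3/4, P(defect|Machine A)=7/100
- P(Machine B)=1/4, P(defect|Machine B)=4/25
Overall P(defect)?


P(B) = Σ P(B|Aᵢ)×P(Aᵢ)
  7/100×3/4 = 21/400
  4/25×1/4 = 1/25
Sum = 37/400

P(defect) = 37/400 ≈ 9.25%


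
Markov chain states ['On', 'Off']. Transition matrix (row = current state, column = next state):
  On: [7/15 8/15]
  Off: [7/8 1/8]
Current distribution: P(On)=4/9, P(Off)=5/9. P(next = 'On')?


P(next=On) = Σᵢ P(now=i)×P(i→On)
= 4/9×7/15 + 5/9×7/8
= 28/135 + 35/72 = 749/1080

P = 749/1080 ≈ 0.6935


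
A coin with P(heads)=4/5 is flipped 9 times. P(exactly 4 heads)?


Binomial: P(X=4) = C(9,4)×p^4×(1-p)^5
= 126 × 256/625 × 1/3125 = 32256/1953125

P(X=4) = 32256/1953125 ≈ 1.65%


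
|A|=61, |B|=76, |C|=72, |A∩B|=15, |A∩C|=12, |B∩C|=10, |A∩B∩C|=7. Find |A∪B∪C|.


|A∪B∪C| = 61+76+72-15-12-10+7 = 179

|A∪B∪C| = 179


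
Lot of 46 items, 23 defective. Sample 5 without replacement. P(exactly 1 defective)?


Hypergeometric: C(23,1)×C(23,4)/C(46,5)
= 23×8855/1370754 = 115/774

P(X=1) = 115/774 ≈ 14.86%


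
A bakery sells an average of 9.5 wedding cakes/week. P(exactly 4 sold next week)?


Poisson(λ=9.5): P(X=4) = e^(-λ)×λ^k/k!
= e^(-9.5) × 9.5^4 / 4!
≈ 7.485182989e-05 × 8145.0625 / 24 ≈ 0.025403

P(X=4) ≈ 0.025403 ≈ 2.54%


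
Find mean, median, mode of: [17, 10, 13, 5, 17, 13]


Sorted: [5, 10, 13, 13, 17, 17]
Mean = 75/6 = 25/2
Median = 13
Freq: {17: 2, 10: 1, 13: 2, 5: 1}
Mode: [13, 17]

Mean=25/2, Median=13, Mode=[13, 17]


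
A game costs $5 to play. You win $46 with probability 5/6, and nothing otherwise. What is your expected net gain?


E[gain] = (46-5)×5/6 + (-5)×1/6
= 205/6 - 5/6 = 100/3

Expected net gain = $100/3 ≈ $33.33


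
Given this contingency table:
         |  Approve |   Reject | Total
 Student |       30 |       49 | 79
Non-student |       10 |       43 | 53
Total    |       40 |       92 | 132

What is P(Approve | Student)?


P(Approve | Student) = 30/(30+49) = 30/79

P(Approve|Student) = 30/79 ≈ 37.97%


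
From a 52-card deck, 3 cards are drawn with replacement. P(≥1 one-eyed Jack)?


P(not a one-eyed Jack) = 50/52 = 25/26
P(none in 3 draws) = (25/26)^3 = 15625/17576
P(≥1 one-eyed Jack) = 1 - 15625/17576 = 1951/17576

P = 1951/17576 ≈ 11.10%


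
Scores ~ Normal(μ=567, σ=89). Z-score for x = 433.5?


z = (x - μ)/σ = (433.5 - 567)/89 = -1.5

z = -1.5


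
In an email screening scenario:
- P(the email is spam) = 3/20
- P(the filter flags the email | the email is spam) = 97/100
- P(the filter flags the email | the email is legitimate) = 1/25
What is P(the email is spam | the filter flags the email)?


Using Bayes' theorem:
P(A|B) = P(B|A)·P(A) / P(B)

P(the filter flags the email) = 97/100 × 3/20 + 1/25 × 17/20
= 291/2000 + 17/500 = 359/2000

P(the email is spam|the filter flags the email) = (291/2000) / (359/2000) = 291/359

P(the email is spam|the filter flags the email) = 291/359 ≈ 81.06%


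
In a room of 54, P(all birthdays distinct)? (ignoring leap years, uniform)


P(all different) = Π(365-i)/365 for i=0..53
= (365/365)×(364/365)×...×(312/365)
= 0.016123

P ≈ 0.0161 ≈ 1.61%


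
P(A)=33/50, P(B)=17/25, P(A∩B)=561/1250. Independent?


P(A)×P(B) = 561/1250
P(A∩B) = 561/1250
Equal ✓ → Independent

Yes, independent


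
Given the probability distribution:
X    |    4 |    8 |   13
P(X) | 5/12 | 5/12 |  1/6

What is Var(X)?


E[X] = 43/6
E[X²] = 123/2
Var(X) = E[X²] - (E[X])² = 123/2 - 1849/36 = 365/36

Var(X) = 365/36 ≈ 10.1389


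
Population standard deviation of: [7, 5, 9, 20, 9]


Mean = 50/5 = 10
  (7-10)²=9
  (5-10)²=25
  (9-10)²=1
  (20-10)²=100
  (9-10)²=1
Σ(x-μ)² = 136
σ² = 136/5

σ = √(136/5) ≈ 5.2154


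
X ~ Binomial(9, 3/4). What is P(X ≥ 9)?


P(X ≥ 9) = Σ P(X=i) for i=9..9
P(X=9) = 19683/262144
Sum = 19683/262144

P(X ≥ 9) = 19683/262144 ≈ 7.51%


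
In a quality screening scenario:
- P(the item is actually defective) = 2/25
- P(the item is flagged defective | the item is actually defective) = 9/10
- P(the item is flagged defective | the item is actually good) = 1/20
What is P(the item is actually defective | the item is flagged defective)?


Using Bayes' theorem:
P(A|B) = P(B|A)·P(A) / P(B)

P(the item is flagged defective) = 9/10 × 2/25 + 1/20 × 23/25
= 9/125 + 23/500 = 59/500

P(the item is actually defective|the item is flagged defective) = (9/125) / (59/500) = 36/59

P(the item is actually defective|the item is flagged defective) = 36/59 ≈ 61.02%


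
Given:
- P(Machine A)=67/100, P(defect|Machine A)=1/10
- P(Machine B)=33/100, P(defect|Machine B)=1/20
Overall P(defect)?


P(B) = Σ P(B|Aᵢ)×P(Aᵢ)
  1/10×67/100 = 67/1000
  1/20×33/100 = 33/2000
Sum = 167/2000

P(defect) = 167/2000 ≈ 8.35%


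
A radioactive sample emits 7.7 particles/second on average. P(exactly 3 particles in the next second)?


Poisson(λ=7.7): P(X=3) = e^(-λ)×λ^k/k!
= e^(-7.7) × 7.7^3 / 3!
≈ 0.0004528271829 × 456.533 / 6 ≈ 0.034455

P(X=3) ≈ 0.034455 ≈ 3.45%


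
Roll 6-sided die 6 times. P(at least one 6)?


P(no 6)^6 = (5/6)^6 = 15625/46656
P(≥1) = 1 - 15625/46656 = 31031/46656

P = 31031/46656 ≈ 66.51%


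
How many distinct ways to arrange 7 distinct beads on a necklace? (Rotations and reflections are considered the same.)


Free circular arrangements: rotations and reflections both identified.
(n-1)!/2 = 6!/2 = 720/2 = 360

360


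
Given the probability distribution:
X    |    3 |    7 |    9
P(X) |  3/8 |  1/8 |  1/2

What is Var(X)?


E[X] = 13/2
E[X²] = 50
Var(X) = E[X²] - (E[X])² = 50 - 169/4 = 31/4

Var(X) = 31/4 ≈ 7.7500


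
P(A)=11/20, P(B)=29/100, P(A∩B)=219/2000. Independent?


P(A)×P(B) = 319/2000
P(A∩B) = 219/2000
Not equal → NOT independent

No, not independent


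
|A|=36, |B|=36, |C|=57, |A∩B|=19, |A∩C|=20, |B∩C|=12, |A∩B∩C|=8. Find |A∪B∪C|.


|A∪B∪C| = 36+36+57-19-20-12+8 = 86

|A∪B∪C| = 86


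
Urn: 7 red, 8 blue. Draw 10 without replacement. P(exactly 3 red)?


Hypergeometric: C(7,3)×C(8,7)/C(15,10)
= 35×8/3003 = 40/429

P(X=3) = 40/429 ≈ 9.32%


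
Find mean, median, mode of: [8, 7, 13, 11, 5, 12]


Sorted: [5, 7, 8, 11, 12, 13]
Mean = 56/6 = 28/3
Median = 19/2
Freq: {8: 1, 7: 1, 13: 1, 11: 1, 5: 1, 12: 1}
Mode: No mode

Mean=28/3, Median=19/2, Mode=No mode


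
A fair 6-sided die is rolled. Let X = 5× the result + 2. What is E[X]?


E[die] = (1+6)/2 = 7/2
E[X] = 5×7/2 + 2 = 39/2

E[X] = 39/2


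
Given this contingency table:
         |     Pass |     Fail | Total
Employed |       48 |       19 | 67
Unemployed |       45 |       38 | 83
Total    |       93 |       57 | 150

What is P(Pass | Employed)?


P(Pass | Employed) = 48/(48+19) = 48/67

P(Pass|Employed) = 48/67 ≈ 71.64%


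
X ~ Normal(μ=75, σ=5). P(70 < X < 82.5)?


z₁=(70-75)/5=-1.0, z₂=(82.5-75)/5=1.5
P = Φ(1.5) - Φ(-1.0) = 0.933193 - 0.158655 = 0.774538 ≈ 0.7745

P(70 < X < 82.5) ≈ 0.7745


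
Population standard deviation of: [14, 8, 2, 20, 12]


Mean = 56/5
  (14-56/5)²=196/25
  (8-56/5)²=256/25
  (2-56/5)²=2116/25
  (20-56/5)²=1936/25
  (12-56/5)²=16/25
Σ(x-μ)² = 904/5
σ² = (904/5)/5 = 904/25

σ = √(904/25) ≈ 6.0133


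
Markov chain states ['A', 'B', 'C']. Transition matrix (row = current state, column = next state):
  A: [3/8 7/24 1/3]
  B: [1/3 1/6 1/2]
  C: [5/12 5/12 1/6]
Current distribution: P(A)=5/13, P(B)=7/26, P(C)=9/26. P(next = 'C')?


P(next=C) = Σᵢ P(now=i)×P(i→C)
= 5/13×1/3 + 7/26×1/2 + 9/26×1/6
= 5/39 + 7/52 + 3/52 = 25/78

P = 25/78 ≈ 0.3205


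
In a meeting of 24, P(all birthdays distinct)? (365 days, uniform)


P(all different) = Π(365-i)/365 for i=0..23
= (365/365)×(364/365)×...×(342/365)
= 0.461656

P ≈ 0.4617 ≈ 46.17%


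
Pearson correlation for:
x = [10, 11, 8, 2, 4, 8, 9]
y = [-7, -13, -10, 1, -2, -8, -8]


n=7, Σx=52, Σy=-47, Σxy=-435, Σx²=450, Σy²=451
r = (7×(-435) - 52×(-47))/√((7×450 - 52²)(7×451 - (-47)²))
= -601/√(446×948) = -601/√422808 ≈ -601/650.2369 ≈ -0.9243

r ≈ -0.9243


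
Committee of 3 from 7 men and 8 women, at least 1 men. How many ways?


Count by #men:
  1M,2W: C(7,1)×C(8,2)=196
  2M,1W: C(7,2)×C(8,1)=168
  3M,0W: C(7,3)×C(8,0)=35
Total = 399

399


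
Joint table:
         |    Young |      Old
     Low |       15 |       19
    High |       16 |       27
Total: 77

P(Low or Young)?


P(Low∨Young) = P(Low) + P(Young) - P(Low∧Young)
= (34 + 31 - 15)/77 = 50/77

P = 50/77 ≈ 64.94%


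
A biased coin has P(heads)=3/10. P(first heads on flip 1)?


Geometric: P(X=1) = (1-p)^(k-1)×p = (7/10)^0×3/10 = 3/10

P(X=1) = 3/10 ≈ 30.00%


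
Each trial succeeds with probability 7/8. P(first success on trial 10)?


Geometric: P(X=10) = (1-p)^(k-1)×p = (1/8)^9×7/8 = 7/1073741824

P(X=10) = 7/1073741824 ≈ 0.00%


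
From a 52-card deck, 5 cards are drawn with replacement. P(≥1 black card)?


P(not a black card) = 26/52 = 1/2
P(none in 5 draws) = (1/2)^5 = 1/32
P(≥1 black card) = 1 - 1/32 = 31/32

P = 31/32 ≈ 96.88%


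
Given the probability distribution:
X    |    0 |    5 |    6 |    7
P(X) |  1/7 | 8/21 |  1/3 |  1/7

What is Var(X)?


E[X] = 103/21
E[X²] = 599/21
Var(X) = E[X²] - (E[X])² = 599/21 - 10609/441 = 1970/441

Var(X) = 1970/441 ≈ 4.4671


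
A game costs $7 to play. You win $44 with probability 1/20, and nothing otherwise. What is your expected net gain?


E[gain] = (44-7)×1/20 + (-7)×19/20
= 37/20 - 133/20 = -24/5

Expected net gain = $-24/5 ≈ $-4.80


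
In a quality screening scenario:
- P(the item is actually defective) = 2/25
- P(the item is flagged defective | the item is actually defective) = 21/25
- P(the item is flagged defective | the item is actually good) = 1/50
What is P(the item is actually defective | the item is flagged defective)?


Using Bayes' theorem:
P(A|B) = P(B|A)·P(A) / P(B)

P(the item is flagged defective) = 21/25 × 2/25 + 1/50 × 23/25
= 42/625 + 23/1250 = 107/1250

P(the item is actually defective|the item is flagged defective) = (42/625) / (107/1250) = 84/107

P(the item is actually defective|the item is flagged defective) = 84/107 ≈ 78.50%


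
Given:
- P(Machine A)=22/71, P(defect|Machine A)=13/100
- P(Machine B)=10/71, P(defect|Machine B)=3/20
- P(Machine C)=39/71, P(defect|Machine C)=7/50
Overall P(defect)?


P(B) = Σ P(B|Aᵢ)×P(Aᵢ)
  13/100×22/71 = 143/3550
  3/20×10/71 = 3/142
  7/50×39/71 = 273/3550
Sum = 491/3550

P(defect) = 491/3550 ≈ 13.83%


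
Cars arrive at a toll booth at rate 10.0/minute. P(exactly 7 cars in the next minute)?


Poisson(λ=10.0): P(X=7) = e^(-λ)×λ^k/k!
= e^(-10.0) × 10.0^7 / 7!
≈ 4.539992976e-05 × 10000000 / 5040 ≈ 0.090079

P(X=7) ≈ 0.090079 ≈ 9.01%


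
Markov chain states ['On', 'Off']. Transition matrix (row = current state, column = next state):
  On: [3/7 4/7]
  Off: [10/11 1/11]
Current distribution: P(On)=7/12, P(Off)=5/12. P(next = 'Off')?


P(next=Off) = Σᵢ P(now=i)×P(i→Off)
= 7/12×4/7 + 5/12×1/11
= 1/3 + 5/132 = 49/132

P = 49/132 ≈ 0.3712


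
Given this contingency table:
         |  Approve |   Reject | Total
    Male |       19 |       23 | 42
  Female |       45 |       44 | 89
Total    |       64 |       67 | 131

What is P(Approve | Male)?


P(Approve | Male) = 19/(19+23) = 19/42

P(Approve|Male) = 19/42 ≈ 45.24%


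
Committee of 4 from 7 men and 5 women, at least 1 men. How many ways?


Count by #men:
  1M,3W: C(7,1)×C(5,3)=70
  2M,2W: C(7,2)×C(5,2)=210
  3M,1W: C(7,3)×C(5,1)=175
  4M,0W: C(7,4)×C(5,0)=35
Total = 490

490


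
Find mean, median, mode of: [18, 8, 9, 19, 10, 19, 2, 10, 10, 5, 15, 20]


Sorted: [2, 5, 8, 9, 10, 10, 10, 15, 18, 19, 19, 20]
Mean = 145/12
Median = 10
Freq: {18: 1, 8: 1, 9: 1, 19: 2, 10: 3, 2: 1, 5: 1, 15: 1, 20: 1}
Mode: [10]

Mean=145/12, Median=10, Mode=10


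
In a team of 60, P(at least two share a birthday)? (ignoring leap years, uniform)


P(all different) = Π(365-i)/365 for i=0..59
= 0.005877
P(match) = 1 - 0.005877 = 0.994123

P ≈ 0.9941 ≈ 99.41%


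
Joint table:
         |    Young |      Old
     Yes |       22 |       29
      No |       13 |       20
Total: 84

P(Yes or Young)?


P(Yes∨Young) = P(Yes) + P(Young) - P(Yes∧Young)
= (51 + 35 - 22)/84 = 64/84 = 16/21

P = 16/21 ≈ 76.19%


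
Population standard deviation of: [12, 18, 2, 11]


Mean = 43/4
  (12-43/4)²=25/16
  (18-43/4)²=841/16
  (2-43/4)²=1225/16
  (11-43/4)²=1/16
Σ(x-μ)² = 523/4
σ² = (523/4)/4 = 523/16

σ = √(523/16) ≈ 5.7173


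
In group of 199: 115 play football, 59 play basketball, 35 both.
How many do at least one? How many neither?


|A∪B| = 115+59-35 = 139
Neither = 199-139 = 60

At least one: 139; Neither: 60


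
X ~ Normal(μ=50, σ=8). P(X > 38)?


z = (38-50)/8 = -1.5
P(X > 38) = 1 - P(Z ≤ -1.5) = 1 - 0.0668 = 0.9332

P(X > 38) ≈ 0.9332


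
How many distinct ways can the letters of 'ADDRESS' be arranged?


Letters: 7, freq: {'A': 1, 'D': 2, 'R': 1, 'E': 1, 'S': 2}
7!/(1!×2!×1!×1!×2!) = 5040/4 = 1260

1260


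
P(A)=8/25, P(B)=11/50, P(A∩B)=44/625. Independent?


P(A)×P(B) = 44/625
P(A∩B) = 44/625
Equal ✓ → Independent

Yes, independent


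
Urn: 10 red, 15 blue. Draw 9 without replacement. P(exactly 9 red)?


Hypergeometric: C(10,9)×C(15,0)/C(25,9)
= 10×1/2042975 = 2/408595

P(X=9) = 2/408595 ≈ 0.00%


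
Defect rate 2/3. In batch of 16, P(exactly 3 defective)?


Binomial: P(X=3) = C(16,3)×p^3×(1-p)^13
= 560 × 8/27 × 1/1594323 = 4480/43046721

P(X=3) = 4480/43046721 ≈ 0.01%


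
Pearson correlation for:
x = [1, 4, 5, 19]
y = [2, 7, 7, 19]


n=4, Σx=29, Σy=35, Σxy=426, Σx²=403, Σy²=463
r = (4×426 - 29×35)/√((4×403 - 29²)(4×463 - 35²))
= 689/√(771×627) = 689/√483417 ≈ 689/695.2820 ≈ 0.9910

r ≈ 0.9910


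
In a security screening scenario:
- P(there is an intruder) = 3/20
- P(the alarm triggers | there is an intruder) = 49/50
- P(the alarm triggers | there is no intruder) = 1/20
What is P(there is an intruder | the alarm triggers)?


Using Bayes' theorem:
P(A|B) = P(B|A)·P(A) / P(B)

P(the alarm triggers) = 49/50 × 3/20 + 1/20 × 17/20
= 147/1000 + 17/400 = 379/2000

P(there is an intruder|the alarm triggers) = (147/1000) / (379/2000) = 294/379

P(there is an intruder|the alarm triggers) = 294/379 ≈ 77.57%


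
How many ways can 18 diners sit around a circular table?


Circular arrangements of 18 distinct objects: fix one position to break rotational symmetry.
(n-1)! = 17! = 355687428096000

355687428096000


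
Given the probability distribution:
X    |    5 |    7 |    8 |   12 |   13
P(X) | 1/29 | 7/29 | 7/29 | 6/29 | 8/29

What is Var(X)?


E[X] = 286/29
E[X²] = 3032/29
Var(X) = E[X²] - (E[X])² = 3032/29 - 81796/841 = 6132/841

Var(X) = 6132/841 ≈ 7.2913


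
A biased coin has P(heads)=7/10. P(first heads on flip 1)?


Geometric: P(X=1) = (1-p)^(k-1)×p = (3/10)^0×7/10 = 7/10

P(X=1) = 7/10 ≈ 70.00%


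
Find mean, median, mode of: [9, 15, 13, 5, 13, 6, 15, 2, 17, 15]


Sorted: [2, 5, 6, 9, 13, 13, 15, 15, 15, 17]
Mean = 110/10 = 11
Median = 13
Freq: {9: 1, 15: 3, 13: 2, 5: 1, 6: 1, 2: 1, 17: 1}
Mode: [15]

Mean=11, Median=13, Mode=15


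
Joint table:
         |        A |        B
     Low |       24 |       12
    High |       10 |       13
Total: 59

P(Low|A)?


P(Low|A) = 24/(24+10) = 24/34 = 12/17

P = 12/17 ≈ 70.59%


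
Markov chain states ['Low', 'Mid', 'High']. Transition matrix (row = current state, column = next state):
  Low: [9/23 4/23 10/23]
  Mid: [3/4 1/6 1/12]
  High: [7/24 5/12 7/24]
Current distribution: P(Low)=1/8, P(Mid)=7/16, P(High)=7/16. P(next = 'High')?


P(next=High) = Σᵢ P(now=i)×P(i→High)
= 1/8×10/23 + 7/16×1/12 + 7/16×7/24
= 5/92 + 7/192 + 49/384 = 643/2944

P = 643/2944 ≈ 0.2184


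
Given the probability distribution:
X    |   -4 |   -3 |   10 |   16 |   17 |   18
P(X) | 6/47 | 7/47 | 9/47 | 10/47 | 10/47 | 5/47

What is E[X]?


E[X] = Σ x·P(X=x)
= (-4)×(6/47) + (-3)×(7/47) + (10)×(9/47) + (16)×(10/47) + (17)×(10/47) + (18)×(5/47)
= 465/47

E[X] = 465/47


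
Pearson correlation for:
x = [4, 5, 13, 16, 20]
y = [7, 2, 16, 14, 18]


n=5, Σx=58, Σy=57, Σxy=830, Σx²=866, Σy²=829
r = (5×830 - 58×57)/√((5×866 - 58²)(5×829 - 57²))
= 844/√(966×896) = 844/√865536 ≈ 844/930.3419 ≈ 0.9072

r ≈ 0.9072


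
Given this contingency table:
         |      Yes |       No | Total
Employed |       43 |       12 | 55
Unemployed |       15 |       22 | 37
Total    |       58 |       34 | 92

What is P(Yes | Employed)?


P(Yes | Employed) = 43/(43+12) = 43/55

P(Yes|Employed) = 43/55 ≈ 78.18%


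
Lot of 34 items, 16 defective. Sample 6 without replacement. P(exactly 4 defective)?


Hypergeometric: C(16,4)×C(18,2)/C(34,6)
= 1820×153/1344904 = 4095/19778

P(X=4) = 4095/19778 ≈ 20.70%


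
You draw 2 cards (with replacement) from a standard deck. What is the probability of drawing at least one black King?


P(not a black King) = 50/52 = 25/26
P(none in 2 draws) = (25/26)^2 = 625/676
P(≥1 black King) = 1 - 625/676 = 51/676

P = 51/676 ≈ 7.54%


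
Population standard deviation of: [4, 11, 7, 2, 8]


Mean = 32/5
  (4-32/5)²=144/25
  (11-32/5)²=529/25
  (7-32/5)²=9/25
  (2-32/5)²=484/25
  (8-32/5)²=64/25
Σ(x-μ)² = 246/5
σ² = (246/5)/5 = 246/25

σ = √(246/25) ≈ 3.1369


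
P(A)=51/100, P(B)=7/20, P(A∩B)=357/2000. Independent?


P(A)×P(B) = 357/2000
P(A∩B) = 357/2000
Equal ✓ → Independent

Yes, independent


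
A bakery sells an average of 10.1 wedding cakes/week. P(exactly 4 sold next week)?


Poisson(λ=10.1): P(X=4) = e^(-λ)×λ^k/k!
= e^(-10.1) × 10.1^4 / 4!
≈ 4.107955523e-05 × 10406.0401 / 24 ≈ 0.017811

P(X=4) ≈ 0.017811 ≈ 1.78%


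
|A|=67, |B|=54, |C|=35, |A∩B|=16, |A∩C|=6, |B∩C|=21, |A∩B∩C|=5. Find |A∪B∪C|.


|A∪B∪C| = 67+54+35-16-6-21+5 = 118

|A∪B∪C| = 118


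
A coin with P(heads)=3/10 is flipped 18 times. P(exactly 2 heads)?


Binomial: P(X=2) = C(18,2)×p^2×(1-p)^16
= 153 × 9/100 × 33232930569601/10000000000000000 = 45761745394340577/1000000000000000000

P(X=2) = 45761745394340577/1000000000000000000 ≈ 4.58%


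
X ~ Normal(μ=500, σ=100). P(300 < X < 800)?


z₁=(300-500)/100=-2.0, z₂=(800-500)/100=3.0
P = Φ(3.0) - Φ(-2.0) = 0.998650 - 0.022750 = 0.975900 ≈ 0.9759

P(300 < X < 800) ≈ 0.9759


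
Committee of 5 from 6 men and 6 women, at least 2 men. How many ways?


Count by #men:
  2M,3W: C(6,2)×C(6,3)=300
  3M,2W: C(6,3)×C(6,2)=300
  4M,1W: C(6,4)×C(6,1)=90
  5M,0W: C(6,5)×C(6,0)=6
Total = 696

696


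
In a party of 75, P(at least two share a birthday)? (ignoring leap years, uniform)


P(all different) = Π(365-i)/365 for i=0..74
= 0.000280
P(match) = 1 - 0.000280 = 0.999720

P ≈ 0.9997 ≈ 99.97%


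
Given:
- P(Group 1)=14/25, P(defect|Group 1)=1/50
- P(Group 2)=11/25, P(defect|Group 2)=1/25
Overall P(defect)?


P(B) = Σ P(B|Aᵢ)×P(Aᵢ)
  1/50×14/25 = 7/625
  1/25×11/25 = 11/625
Sum = 18/625

P(defect) = 18/625 ≈ 2.88%


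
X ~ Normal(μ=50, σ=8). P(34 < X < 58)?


z₁=(34-50)/8=-2.0, z₂=(58-50)/8=1.0
P = Φ(1.0) - Φ(-2.0) = 0.841345 - 0.022750 = 0.818595 ≈ 0.8186

P(34 < X < 58) ≈ 0.8186


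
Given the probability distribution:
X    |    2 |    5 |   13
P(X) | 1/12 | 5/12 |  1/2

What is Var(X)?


E[X] = 35/4
E[X²] = 381/4
Var(X) = E[X²] - (E[X])² = 381/4 - 1225/16 = 299/16

Var(X) = 299/16 ≈ 18.6875


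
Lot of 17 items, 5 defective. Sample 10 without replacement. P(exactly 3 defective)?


Hypergeometric: C(5,3)×C(12,7)/C(17,10)
= 10×792/19448 = 90/221

P(X=3) = 90/221 ≈ 40.72%


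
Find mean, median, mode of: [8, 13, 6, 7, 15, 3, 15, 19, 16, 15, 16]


Sorted: [3, 6, 7, 8, 13, 15, 15, 15, 16, 16, 19]
Mean = 133/11
Median = 15
Freq: {8: 1, 13: 1, 6: 1, 7: 1, 15: 3, 3: 1, 19: 1, 16: 2}
Mode: [15]

Mean=133/11, Median=15, Mode=15


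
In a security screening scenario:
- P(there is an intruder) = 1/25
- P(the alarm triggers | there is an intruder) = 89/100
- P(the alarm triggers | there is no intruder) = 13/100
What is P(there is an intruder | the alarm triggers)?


Using Bayes' theorem:
P(A|B) = P(B|A)·P(A) / P(B)

P(the alarm triggers) = 89/100 × 1/25 + 13/100 × 24/25
= 89/2500 + 78/625 = 401/2500

P(there is an intruder|the alarm triggers) = (89/2500) / (401/2500) = 89/401

P(there is an intruder|the alarm triggers) = 89/401 ≈ 22.19%


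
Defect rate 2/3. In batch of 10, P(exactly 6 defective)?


Binomial: P(X=6) = C(10,6)×p^6×(1-p)^4
= 210 × 64/729 × 1/81 = 4480/19683

P(X=6) = 4480/19683 ≈ 22.76%


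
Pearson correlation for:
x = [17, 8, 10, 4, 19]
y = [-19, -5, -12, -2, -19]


n=5, Σx=58, Σy=-57, Σxy=-852, Σx²=830, Σy²=895
r = (5×(-852) - 58×(-57))/√((5×830 - 58²)(5×895 - (-57)²))
= -954/√(786×1226) = -954/√963636 ≈ -954/981.6496 ≈ -0.9718

r ≈ -0.9718


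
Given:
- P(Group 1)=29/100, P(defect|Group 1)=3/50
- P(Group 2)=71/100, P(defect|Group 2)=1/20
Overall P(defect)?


P(B) = Σ P(B|Aᵢ)×P(Aᵢ)
  3/50×29/100 = 87/5000
  1/20×71/100 = 71/2000
Sum = 529/10000

P(defect) = 529/10000 ≈ 5.29%


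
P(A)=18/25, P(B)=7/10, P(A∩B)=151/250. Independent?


P(A)×P(B) = 63/125
P(A∩B) = 151/250
Not equal → NOT independent

No, not independent


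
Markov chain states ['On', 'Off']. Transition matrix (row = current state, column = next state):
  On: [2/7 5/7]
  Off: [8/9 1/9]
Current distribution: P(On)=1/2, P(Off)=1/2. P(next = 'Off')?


P(next=Off) = Σᵢ P(now=i)×P(i→Off)
= 1/2×5/7 + 1/2×1/9
= 5/14 + 1/18 = 26/63

P = 26/63 ≈ 0.4127


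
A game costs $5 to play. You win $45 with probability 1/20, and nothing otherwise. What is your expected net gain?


E[gain] = (45-5)×1/20 + (-5)×19/20
= 2 - 19/4 = -11/4

Expected net gain = $-11/4 ≈ $-2.75


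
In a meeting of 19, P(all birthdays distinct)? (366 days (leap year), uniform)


P(all different) = Π(366-i)/366 for i=0..18
= (366/366)×(365/366)×...×(348/366)
= 0.621705

P ≈ 0.6217 ≈ 62.17%


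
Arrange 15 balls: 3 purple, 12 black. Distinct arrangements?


15!/(3!×12!) = 455

455


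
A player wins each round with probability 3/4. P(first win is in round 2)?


Geometric: P(X=2) = (1-p)^(k-1)×p = (1/4)^1×3/4 = 3/16

P(X=2) = 3/16 ≈ 18.75%


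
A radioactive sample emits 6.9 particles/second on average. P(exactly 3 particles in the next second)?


Poisson(λ=6.9): P(X=3) = e^(-λ)×λ^k/k!
= e^(-6.9) × 6.9^3 / 3!
≈ 0.001007785429 × 328.509 / 6 ≈ 0.055178

P(X=3) ≈ 0.055178 ≈ 5.52%


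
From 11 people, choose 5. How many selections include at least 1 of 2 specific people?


Complement: C(11,5) - C(9,5) = 462 - 126 = 336

336


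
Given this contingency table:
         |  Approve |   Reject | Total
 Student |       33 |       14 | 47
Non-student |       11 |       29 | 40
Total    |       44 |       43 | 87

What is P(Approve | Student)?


P(Approve | Student) = 33/(33+14) = 33/47

P(Approve|Student) = 33/47 ≈ 70.21%


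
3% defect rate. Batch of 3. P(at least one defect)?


P(all good) = (97/100)^3 = 912673/1000000
P(≥1 defect) = 87327/1000000

P = 87327/1000000 ≈ 8.73%


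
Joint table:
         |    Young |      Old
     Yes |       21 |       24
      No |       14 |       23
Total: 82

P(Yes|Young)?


P(Yes|Young) = 21/(21+14) = 21/35 = 3/5

P = 3/5 ≈ 60.00%


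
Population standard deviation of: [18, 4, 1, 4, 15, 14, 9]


Mean = 65/7
  (18-65/7)²=3721/49
  (4-65/7)²=1369/49
  (1-65/7)²=3364/49
  (4-65/7)²=1369/49
  (15-65/7)²=1600/49
  (14-65/7)²=1089/49
  (9-65/7)²=4/49
Σ(x-μ)² = 1788/7
σ² = (1788/7)/7 = 1788/49

σ = √(1788/49) ≈ 6.0407


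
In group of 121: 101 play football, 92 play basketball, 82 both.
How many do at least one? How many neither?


|A∪B| = 101+92-82 = 111
Neither = 121-111 = 10

At least one: 111; Neither: 10


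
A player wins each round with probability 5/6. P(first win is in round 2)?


Geometric: P(X=2) = (1-p)^(k-1)×p = (1/6)^1×5/6 = 5/36

P(X=2) = 5/36 ≈ 13.89%


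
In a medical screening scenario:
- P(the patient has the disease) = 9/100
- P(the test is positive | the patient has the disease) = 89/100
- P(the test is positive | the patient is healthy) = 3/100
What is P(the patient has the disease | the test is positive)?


Using Bayes' theorem:
P(A|B) = P(B|A)·P(A) / P(B)

P(the test is positive) = 89/100 × 9/100 + 3/100 × 91/100
= 801/10000 + 273/10000 = 537/5000

P(the patient has the disease|the test is positive) = (801/10000) / (537/5000) = 267/358

P(the patient has the disease|the test is positive) = 267/358 ≈ 74.58%


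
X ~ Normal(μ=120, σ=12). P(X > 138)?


z = (138-120)/12 = 1.5
P(X > 138) = 1 - P(Z ≤ 1.5) = 1 - 0.9332 = 0.0668

P(X > 138) ≈ 0.0668


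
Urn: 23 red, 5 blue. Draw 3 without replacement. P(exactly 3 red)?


Hypergeometric: C(23,3)×C(5,0)/C(28,3)
= 1771×1/3276 = 253/468

P(X=3) = 253/468 ≈ 54.06%


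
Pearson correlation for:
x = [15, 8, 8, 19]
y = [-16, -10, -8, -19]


n=4, Σx=50, Σy=-53, Σxy=-745, Σx²=714, Σy²=781
r = (4×(-745) - 50×(-53))/√((4×714 - 50²)(4×781 - (-53)²))
= -330/√(356×315) = -330/√112140 ≈ -330/334.8731 ≈ -0.9854

r ≈ -0.9854


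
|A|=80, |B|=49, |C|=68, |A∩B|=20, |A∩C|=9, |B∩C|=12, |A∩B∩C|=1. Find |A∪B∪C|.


|A∪B∪C| = 80+49+68-20-9-12+1 = 157

|A∪B∪C| = 157


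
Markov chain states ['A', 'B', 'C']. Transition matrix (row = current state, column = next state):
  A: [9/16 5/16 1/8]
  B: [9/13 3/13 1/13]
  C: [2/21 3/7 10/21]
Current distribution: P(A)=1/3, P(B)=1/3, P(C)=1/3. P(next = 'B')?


P(next=B) = Σᵢ P(now=i)×P(i→B)
= 1/3×5/16 + 1/3×3/13 + 1/3×3/7
= 5/48 + 1/13 + 1/7 = 1415/4368

P = 1415/4368 ≈ 0.3239


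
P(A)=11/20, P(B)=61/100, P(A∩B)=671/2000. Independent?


P(A)×P(B) = 671/2000
P(A∩B) = 671/2000
Equal ✓ → Independent

Yes, independent


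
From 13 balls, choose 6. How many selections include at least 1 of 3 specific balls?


Complement: C(13,6) - C(10,6) = 1716 - 210 = 1506

1506


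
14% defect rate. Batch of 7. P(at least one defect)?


P(all good) = (43/50)^7 = 271818611107/781250000000
P(≥1 defect) = 509431388893/781250000000

P = 509431388893/781250000000 ≈ 65.21%


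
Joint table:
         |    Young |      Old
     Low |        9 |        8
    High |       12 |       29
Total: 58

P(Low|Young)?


P(Low|Young) = 9/(9+12) = 9/21 = 3/7

P = 3/7 ≈ 42.86%


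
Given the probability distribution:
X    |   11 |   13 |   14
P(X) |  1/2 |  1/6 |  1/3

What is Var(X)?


E[X] = 37/3
E[X²] = 154
Var(X) = E[X²] - (E[X])² = 154 - 1369/9 = 17/9

Var(X) = 17/9 ≈ 1.8889


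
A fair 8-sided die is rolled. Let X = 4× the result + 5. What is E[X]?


E[die] = (1+8)/2 = 9/2
E[X] = 4×9/2 + 5 = 23

E[X] = 23


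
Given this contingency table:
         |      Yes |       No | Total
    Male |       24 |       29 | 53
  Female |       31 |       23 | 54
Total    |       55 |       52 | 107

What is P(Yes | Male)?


P(Yes | Male) = 24/(24+29) = 24/53

P(Yes|Male) = 24/53 ≈ 45.28%


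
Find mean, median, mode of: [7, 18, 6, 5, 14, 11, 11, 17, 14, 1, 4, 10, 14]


Sorted: [1, 4, 5, 6, 7, 10, 11, 11, 14, 14, 14, 17, 18]
Mean = 132/13
Median = 11
Freq: {7: 1, 18: 1, 6: 1, 5: 1, 14: 3, 11: 2, 17: 1, 1: 1, 4: 1, 10: 1}
Mode: [14]

Mean=132/13, Median=11, Mode=14


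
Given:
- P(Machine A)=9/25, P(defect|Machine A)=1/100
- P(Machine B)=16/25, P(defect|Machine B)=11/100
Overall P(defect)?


P(B) = Σ P(B|Aᵢ)×P(Aᵢ)
  1/100×9/25 = 9/2500
  11/100×16/25 = 44/625
Sum = 37/500

P(defect) = 37/500 ≈ 7.40%


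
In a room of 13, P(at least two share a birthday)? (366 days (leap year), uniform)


P(all different) = Π(366-i)/366 for i=0..12
= 0.806071
P(match) = 1 - 0.806071 = 0.193929

P ≈ 0.1939 ≈ 19.39%


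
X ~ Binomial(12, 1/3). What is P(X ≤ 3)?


P(X ≤ 3) = Σ P(X=i) for i=0..3
P(X=0) = 4096/531441
P(X=1) = 8192/177147
P(X=2) = 22528/177147
P(X=3) = 112640/531441
Sum = 69632/177147

P(X ≤ 3) = 69632/177147 ≈ 39.31%


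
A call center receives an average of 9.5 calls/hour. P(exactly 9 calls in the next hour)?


Poisson(λ=9.5): P(X=9) = e^(-λ)×λ^k/k!
= e^(-9.5) × 9.5^9 / 9!
≈ 7.485182989e-05 × 630249409.725 / 362880 ≈ 0.130003

P(X=9) ≈ 0.130003 ≈ 13.00%


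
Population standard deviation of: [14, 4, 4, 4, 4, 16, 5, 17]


Mean = 68/8 = 17/2
  (14-17/2)²=121/4
  (4-17/2)²=81/4
  (4-17/2)²=81/4
  (4-17/2)²=81/4
  (4-17/2)²=81/4
  (16-17/2)²=225/4
  (5-17/2)²=49/4
  (17-17/2)²=289/4
Σ(x-μ)² = 252
σ² = 252/8 = 63/2

σ = √(63/2) ≈ 5.6125


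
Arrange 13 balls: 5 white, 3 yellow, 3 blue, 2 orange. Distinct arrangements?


13!/(5!×3!×3!×2!) = 720720

720720


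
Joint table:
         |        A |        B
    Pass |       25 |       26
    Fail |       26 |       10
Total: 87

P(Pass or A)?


P(Pass∨A) = P(Pass) + P(A) - P(Pass∧A)
= (51 + 51 - 25)/87 = 77/87

P = 77/87 ≈ 88.51%


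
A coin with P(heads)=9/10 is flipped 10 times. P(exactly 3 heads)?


Binomial: P(X=3) = C(10,3)×p^3×(1-p)^7
= 120 × 729/1000 × 1/10000000 = 2187/250000000

P(X=3) = 2187/250000000 ≈ 0.00%


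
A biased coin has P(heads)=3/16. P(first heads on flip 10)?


Geometric: P(X=10) = (1-p)^(k-1)×p = (13/16)^9×3/16 = 31813498119/1099511627776

P(X=10) = 31813498119/1099511627776 ≈ 2.89%


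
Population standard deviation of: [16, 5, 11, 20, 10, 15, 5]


Mean = 82/7
  (16-82/7)²=900/49
  (5-82/7)²=2209/49
  (11-82/7)²=25/49
  (20-82/7)²=3364/49
  (10-82/7)²=144/49
  (15-82/7)²=529/49
  (5-82/7)²=2209/49
Σ(x-μ)² = 1340/7
σ² = (1340/7)/7 = 1340/49

σ = √(1340/49) ≈ 5.2294


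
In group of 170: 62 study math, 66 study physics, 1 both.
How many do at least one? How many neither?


|A∪B| = 62+66-1 = 127
Neither = 170-127 = 43

At least one: 127; Neither: 43


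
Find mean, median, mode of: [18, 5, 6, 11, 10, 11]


Sorted: [5, 6, 10, 11, 11, 18]
Mean = 61/6
Median = 21/2
Freq: {18: 1, 5: 1, 6: 1, 11: 2, 10: 1}
Mode: [11]

Mean=61/6, Median=21/2, Mode=11


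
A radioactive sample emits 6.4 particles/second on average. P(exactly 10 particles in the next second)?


Poisson(λ=6.4): P(X=10) = e^(-λ)×λ^k/k!
= e^(-6.4) × 6.4^10 / 10!
≈ 0.001661557273 × 115292150.461 / 3628800 ≈ 0.052790

P(X=10) ≈ 0.052790 ≈ 5.28%


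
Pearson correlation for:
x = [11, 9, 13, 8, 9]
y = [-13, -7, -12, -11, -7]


n=5, Σx=50, Σy=-50, Σxy=-513, Σx²=516, Σy²=532
r = (5×(-513) - 50×(-50))/√((5×516 - 50²)(5×532 - (-50)²))
= -65/√(80×160) = -65/√12800 ≈ -65/113.1371 ≈ -0.5745

r ≈ -0.5745


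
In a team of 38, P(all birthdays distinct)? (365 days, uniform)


P(all different) = Π(365-i)/365 for i=0..37
= (365/365)×(364/365)×...×(328/365)
= 0.135932

P ≈ 0.1359 ≈ 13.59%


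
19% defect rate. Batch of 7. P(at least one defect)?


P(all good) = (81/100)^7 = 22876792454961/100000000000000
P(≥1 defect) = 77123207545039/100000000000000

P = 77123207545039/100000000000000 ≈ 77.12%


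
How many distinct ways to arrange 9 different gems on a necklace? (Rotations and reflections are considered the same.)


Free circular arrangements: rotations and reflections both identified.
(n-1)!/2 = 8!/2 = 40320/2 = 20160

20160


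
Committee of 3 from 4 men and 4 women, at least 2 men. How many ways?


Count by #men:
  2M,1W: C(4,2)×C(4,1)=24
  3M,0W: C(4,3)×C(4,0)=4
Total = 28

28


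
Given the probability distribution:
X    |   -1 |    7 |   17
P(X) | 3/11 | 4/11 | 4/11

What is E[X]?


E[X] = Σ x·P(X=x)
= (-1)×(3/11) + (7)×(4/11) + (17)×(4/11)
= 93/11

E[X] = 93/11


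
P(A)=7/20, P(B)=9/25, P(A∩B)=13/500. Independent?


P(A)×P(B) = 63/500
P(A∩B) = 13/500
Not equal → NOT independent

No, not independent


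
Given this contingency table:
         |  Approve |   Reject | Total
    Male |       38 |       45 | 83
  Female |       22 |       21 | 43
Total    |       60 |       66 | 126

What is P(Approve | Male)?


P(Approve | Male) = 38/(38+45) = 38/83

P(Approve|Male) = 38/83 ≈ 45.78%


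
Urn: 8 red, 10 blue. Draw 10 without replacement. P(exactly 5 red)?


Hypergeometric: C(8,5)×C(10,5)/C(18,10)
= 56×252/43758 = 784/2431

P(X=5) = 784/2431 ≈ 32.25%


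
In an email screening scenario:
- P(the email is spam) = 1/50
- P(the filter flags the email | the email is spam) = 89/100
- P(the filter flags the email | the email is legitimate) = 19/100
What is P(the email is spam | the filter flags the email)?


Using Bayes' theorem:
P(A|B) = P(B|A)·P(A) / P(B)

P(the filter flags the email) = 89/100 × 1/50 + 19/100 × 49/50
= 89/5000 + 931/5000 = 51/250

P(the email is spam|the filter flags the email) = (89/5000) / (51/250) = 89/1020

P(the email is spam|the filter flags the email) = 89/1020 ≈ 8.73%


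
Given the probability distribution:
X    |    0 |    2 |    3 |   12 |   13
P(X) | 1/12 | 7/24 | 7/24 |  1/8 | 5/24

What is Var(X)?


E[X] = 17/3
E[X²] = 57
Var(X) = E[X²] - (E[X])² = 57 - 289/9 = 224/9

Var(X) = 224/9 ≈ 24.8889


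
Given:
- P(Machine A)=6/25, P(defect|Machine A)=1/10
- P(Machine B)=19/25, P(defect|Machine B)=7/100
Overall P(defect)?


P(B) = Σ P(B|Aᵢ)×P(Aᵢ)
  1/10×6/25 = 3/125
  7/100×19/25 = 133/2500
Sum = 193/2500

P(defect) = 193/2500 ≈ 7.72%


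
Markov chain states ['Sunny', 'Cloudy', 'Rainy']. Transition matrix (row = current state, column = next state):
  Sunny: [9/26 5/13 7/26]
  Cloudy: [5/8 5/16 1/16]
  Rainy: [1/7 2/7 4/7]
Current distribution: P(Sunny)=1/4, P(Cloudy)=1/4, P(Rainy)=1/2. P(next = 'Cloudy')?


P(next=Cloudy) = Σᵢ P(now=i)×P(i→Cloudy)
= 1/4×5/13 + 1/4×5/16 + 1/2×2/7
= 5/52 + 5/64 + 1/7 = 1847/5824

P = 1847/5824 ≈ 0.3171


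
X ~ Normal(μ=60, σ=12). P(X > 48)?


z = (48-60)/12 = -1.0
P(X > 48) = 1 - P(Z ≤ -1.0) = 1 - 0.1587 = 0.8413

P(X > 48) ≈ 0.8413


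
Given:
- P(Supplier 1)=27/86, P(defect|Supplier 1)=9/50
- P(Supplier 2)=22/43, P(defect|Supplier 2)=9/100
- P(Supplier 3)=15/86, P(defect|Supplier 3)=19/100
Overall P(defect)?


P(B) = Σ P(B|Aᵢ)×P(Aᵢ)
  9/50×27/86 = 243/4300
  9/100×22/43 = 99/2150
  19/100×15/86 = 57/1720
Sum = 1167/8600

P(defect) = 1167/8600 ≈ 13.57%


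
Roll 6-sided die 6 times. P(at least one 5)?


P(no 5)^6 = (5/6)^6 = 15625/46656
P(≥1) = 1 - 15625/46656 = 31031/46656

P = 31031/46656 ≈ 66.51%


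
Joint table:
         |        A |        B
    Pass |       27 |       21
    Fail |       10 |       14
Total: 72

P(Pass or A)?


P(Pass∨A) = P(Pass) + P(A) - P(Pass∧A)
= (48 + 37 - 27)/72 = 58/72 = 29/36

P = 29/36 ≈ 80.56%


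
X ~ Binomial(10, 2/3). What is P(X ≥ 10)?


P(X ≥ 10) = Σ P(X=i) for i=10..10
P(X=10) = 1024/59049
Sum = 1024/59049

P(X ≥ 10) = 1024/59049 ≈ 1.73%


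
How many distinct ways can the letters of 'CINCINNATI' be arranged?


Letters: 10, freq: {'C': 2, 'I': 3, 'N': 3, 'A': 1, 'T': 1}
10!/(2!×3!×3!×1!×1!) = 3628800/72 = 50400

50400


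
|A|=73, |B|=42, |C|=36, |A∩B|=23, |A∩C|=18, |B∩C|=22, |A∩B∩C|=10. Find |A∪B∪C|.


|A∪B∪C| = 73+42+36-23-18-22+10 = 98

|A∪B∪C| = 98


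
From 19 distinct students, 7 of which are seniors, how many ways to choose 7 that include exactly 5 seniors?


Choose 5 of the 7 seniors and 2 of the other 12 students:
C(7,5)×C(12,2) = 21×66 = 1386

1386


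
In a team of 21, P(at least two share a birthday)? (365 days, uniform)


P(all different) = Π(365-i)/365 for i=0..20
= 0.556312
P(match) = 1 - 0.556312 = 0.443688

P ≈ 0.4437 ≈ 44.37%


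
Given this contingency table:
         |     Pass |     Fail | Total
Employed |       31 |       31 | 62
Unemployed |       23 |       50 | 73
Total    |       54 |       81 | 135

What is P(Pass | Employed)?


P(Pass | Employed) = 31/(31+31) = 31/62 = 1/2

P(Pass|Employed) = 1/2 ≈ 50.00%


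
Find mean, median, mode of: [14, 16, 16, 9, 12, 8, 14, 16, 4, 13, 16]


Sorted: [4, 8, 9, 12, 13, 14, 14, 16, 16, 16, 16]
Mean = 138/11
Median = 14
Freq: {14: 2, 16: 4, 9: 1, 12: 1, 8: 1, 4: 1, 13: 1}
Mode: [16]

Mean=138/11, Median=14, Mode=16


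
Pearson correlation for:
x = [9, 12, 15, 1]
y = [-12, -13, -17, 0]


n=4, Σx=37, Σy=-42, Σxy=-519, Σx²=451, Σy²=602
r = (4×(-519) - 37×(-42))/√((4×451 - 37²)(4×602 - (-42)²))
= -522/√(435×644) = -522/√280140 ≈ -522/529.2825 ≈ -0.9862

r ≈ -0.9862


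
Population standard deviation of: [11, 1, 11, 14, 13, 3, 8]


Mean = 61/7
  (11-61/7)²=256/49
  (1-61/7)²=2916/49
  (11-61/7)²=256/49
  (14-61/7)²=1369/49
  (13-61/7)²=900/49
  (3-61/7)²=1600/49
  (8-61/7)²=25/49
Σ(x-μ)² = 1046/7
σ² = (1046/7)/7 = 1046/49

σ = √(1046/49) ≈ 4.6203


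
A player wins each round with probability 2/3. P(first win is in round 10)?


Geometric: P(X=10) = (1-p)^(k-1)×p = (1/3)^9×2/3 = 2/59049

P(X=10) = 2/59049 ≈ 0.00%


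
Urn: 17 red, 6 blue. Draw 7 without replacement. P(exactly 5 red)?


Hypergeometric: C(17,5)×C(6,2)/C(23,7)
= 6188×15/245157 = 1820/4807

P(X=5) = 1820/4807 ≈ 37.86%


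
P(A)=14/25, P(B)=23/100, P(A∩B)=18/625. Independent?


P(A)×P(B) = 161/1250
P(A∩B) = 18/625
Not equal → NOT independent

No, not independent


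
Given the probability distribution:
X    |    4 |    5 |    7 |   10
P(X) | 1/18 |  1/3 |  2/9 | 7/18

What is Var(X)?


E[X] = 22/3
E[X²] = 59
Var(X) = E[X²] - (E[X])² = 59 - 484/9 = 47/9

Var(X) = 47/9 ≈ 5.2222


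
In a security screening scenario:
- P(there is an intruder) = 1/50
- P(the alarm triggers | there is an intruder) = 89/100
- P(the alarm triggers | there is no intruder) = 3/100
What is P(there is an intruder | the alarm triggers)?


Using Bayes' theorem:
P(A|B) = P(B|A)·P(A) / P(B)

P(the alarm triggers) = 89/100 × 1/50 + 3/100 × 49/50
= 89/5000 + 147/5000 = 59/1250

P(there is an intruder|the alarm triggers) = (89/5000) / (59/1250) = 89/236

P(there is an intruder|the alarm triggers) = 89/236 ≈ 37.71%


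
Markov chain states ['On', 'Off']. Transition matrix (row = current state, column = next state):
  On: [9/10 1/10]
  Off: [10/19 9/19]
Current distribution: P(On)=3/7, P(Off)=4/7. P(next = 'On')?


P(next=On) = Σᵢ P(now=i)×P(i→On)
= 3/7×9/10 + 4/7×10/19
= 27/70 + 40/133 = 913/1330

P = 913/1330 ≈ 0.6865


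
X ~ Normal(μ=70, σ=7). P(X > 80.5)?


z = (80.5-70)/7 = 1.5
P(X > 80.5) = 1 - P(Z ≤ 1.5) = 1 - 0.9332 = 0.0668

P(X > 80.5) ≈ 0.0668


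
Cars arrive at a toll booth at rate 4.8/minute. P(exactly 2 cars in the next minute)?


Poisson(λ=4.8): P(X=2) = e^(-λ)×λ^k/k!
= e^(-4.8) × 4.8^2 / 2!
≈ 0.008229747049 × 23.04 / 2 ≈ 0.094807

P(X=2) ≈ 0.094807 ≈ 9.48%
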